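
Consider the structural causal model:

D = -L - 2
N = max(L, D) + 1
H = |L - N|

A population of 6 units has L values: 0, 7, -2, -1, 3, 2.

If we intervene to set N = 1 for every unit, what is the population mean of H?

Every unit gets N=1 under the intervention. H values become 1, 6, 3, 2, 2, 1; E[H|do(N=1)] = 2.5.

2.5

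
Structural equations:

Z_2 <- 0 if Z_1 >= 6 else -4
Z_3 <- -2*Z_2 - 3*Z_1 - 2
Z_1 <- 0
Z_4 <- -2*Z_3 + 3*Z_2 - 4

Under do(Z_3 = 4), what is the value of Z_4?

-24

The intervention breaks the incoming arrows to Z_3: Z_3 <- -2*Z_2 - 3*Z_1 - 2 no longer applies, and Z_3 = 4.
Z_2 = 0 if Z_1 >= 6 else -4  [with Z_1=0]  = -4
Z_4 = -2*Z_3 + 3*Z_2 - 4  [with Z_3=4, Z_2=-4]  = -24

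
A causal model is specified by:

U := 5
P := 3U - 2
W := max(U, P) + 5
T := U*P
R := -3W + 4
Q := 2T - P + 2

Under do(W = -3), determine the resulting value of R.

do(W=-3) replaces the equation W := max(U, P) + 5 with the constant W = -3.
R = -3W + 4  [with W=-3]  = 13

13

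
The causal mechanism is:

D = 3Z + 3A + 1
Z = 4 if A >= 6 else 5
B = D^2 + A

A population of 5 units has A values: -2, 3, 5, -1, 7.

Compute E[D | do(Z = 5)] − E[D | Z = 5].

do(Z=5) breaks Z's dependence on A. With Z=5 fixed, D across the units is 10, 25, 31, 13, 37, mean 23.2.
E[D|Z=5] averages over only the 4 units with Z=5 (A = -2, 3, 5, -1): D = 10, 25, 31, 13, mean 19.75.
Difference = 23.2 − 19.75 = 3.45.

3.45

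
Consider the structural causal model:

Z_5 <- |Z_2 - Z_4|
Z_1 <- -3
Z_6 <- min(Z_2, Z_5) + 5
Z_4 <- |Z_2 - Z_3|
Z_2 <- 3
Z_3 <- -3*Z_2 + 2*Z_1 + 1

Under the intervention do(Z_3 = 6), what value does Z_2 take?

Under do(Z_3=6), the mechanism Z_3 <- -3*Z_2 + 2*Z_1 + 1 is discarded; Z_3 is fixed at 6.
Since Z_2 is not a descendant of the intervened variable, it is unaffected.

3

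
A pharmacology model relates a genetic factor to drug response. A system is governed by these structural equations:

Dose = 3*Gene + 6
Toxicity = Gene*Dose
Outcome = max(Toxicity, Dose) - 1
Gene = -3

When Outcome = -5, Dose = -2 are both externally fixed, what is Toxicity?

6

Setting Outcome = -5, Dose = -2 by intervention discards those variables' equations.
Toxicity = Gene*Dose  [with Gene=-3, Dose=-2]  = 6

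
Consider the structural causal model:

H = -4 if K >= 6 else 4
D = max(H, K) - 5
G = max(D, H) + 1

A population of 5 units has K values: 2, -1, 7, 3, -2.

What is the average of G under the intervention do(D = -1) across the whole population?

Under do(D=-1), D's equation is replaced by D=-1 for every unit. Per-unit G: 5, 5, 0, 5, 5. Mean = 4.

4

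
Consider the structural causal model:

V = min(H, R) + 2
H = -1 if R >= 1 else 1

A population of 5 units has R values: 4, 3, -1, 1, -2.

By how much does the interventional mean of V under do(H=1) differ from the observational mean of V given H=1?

Under do(H=1), H's equation is replaced by H=1 for every unit. Per-unit V: 3, 3, 1, 3, 0. Mean = 2.
E[V|H=1] averages over only the 2 units with H=1 (R = -1, -2): V = 1, 0, mean 0.5.
Difference = 2 − 0.5 = 1.5.

1.5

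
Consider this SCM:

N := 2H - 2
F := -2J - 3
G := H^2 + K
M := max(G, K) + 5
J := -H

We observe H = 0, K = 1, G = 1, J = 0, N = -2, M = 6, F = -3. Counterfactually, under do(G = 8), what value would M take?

The intervention breaks the incoming arrows to G: G := H^2 + K no longer applies, and G = 8.
M = max(G, K) + 5  [with G=8, K=1]  = 13

13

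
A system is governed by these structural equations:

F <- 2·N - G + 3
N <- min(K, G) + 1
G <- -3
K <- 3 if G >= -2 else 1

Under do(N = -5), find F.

The intervention breaks the incoming arrows to N: N <- min(K, G) + 1 no longer applies, and N = -5.
F = 2·N - G + 3  [with N=-5, G=-3]  = -4

-4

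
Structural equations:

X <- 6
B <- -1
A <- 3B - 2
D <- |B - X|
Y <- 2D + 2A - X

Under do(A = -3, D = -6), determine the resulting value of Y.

Setting A = -3, D = -6 by intervention discards those variables' equations.
Y = 2D + 2A - X  [with D=-6, A=-3, X=6]  = -24

-24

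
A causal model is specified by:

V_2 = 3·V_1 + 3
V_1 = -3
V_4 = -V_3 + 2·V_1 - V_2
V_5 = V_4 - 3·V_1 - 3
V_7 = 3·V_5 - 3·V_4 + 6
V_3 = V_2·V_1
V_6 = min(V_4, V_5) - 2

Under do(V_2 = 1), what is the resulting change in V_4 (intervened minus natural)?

14

Under do(V_2=1), the mechanism V_2 = 3·V_1 + 3 is discarded; V_2 is fixed at 1.
V_3 = V_2·V_1  [with V_2=1, V_1=-3]  = -3
V_4 = -V_3 + 2·V_1 - V_2  [with V_3=-3, V_1=-3, V_2=1]  = -4
Without intervention: V_2 = 3·V_1 + 3  [with V_1=-3]  = -6; V_3 = V_2·V_1  [with V_2=-6, V_1=-3]  = 18; V_4 = -V_3 + 2·V_1 - V_2  [with V_3=18, V_1=-3, V_2=-6]  = -18.
Change = -4 − (-18) = 14.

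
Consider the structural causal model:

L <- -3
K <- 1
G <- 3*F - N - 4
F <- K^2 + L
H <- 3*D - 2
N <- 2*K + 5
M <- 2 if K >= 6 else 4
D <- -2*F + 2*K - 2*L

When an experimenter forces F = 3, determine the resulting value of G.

The intervention breaks the incoming arrows to F: F <- K^2 + L no longer applies, and F = 3.
N = 2*K + 5  [with K=1]  = 7
G = 3*F - N - 4  [with F=3, N=7]  = -2

-2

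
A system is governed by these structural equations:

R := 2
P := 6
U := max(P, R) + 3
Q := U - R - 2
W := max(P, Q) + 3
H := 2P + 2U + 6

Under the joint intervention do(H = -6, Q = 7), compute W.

Setting H = -6, Q = 7 by intervention discards those variables' equations.
W = max(P, Q) + 3  [with P=6, Q=7]  = 10

10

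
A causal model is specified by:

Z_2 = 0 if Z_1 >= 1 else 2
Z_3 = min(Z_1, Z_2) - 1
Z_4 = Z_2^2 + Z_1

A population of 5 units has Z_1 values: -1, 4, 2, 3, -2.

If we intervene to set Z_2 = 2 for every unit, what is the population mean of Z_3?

-0.4

do(Z_2=2) breaks Z_2's dependence on Z_1. With Z_2=2 fixed, Z_3 across the units is -2, 1, 1, 1, -3, mean -0.4.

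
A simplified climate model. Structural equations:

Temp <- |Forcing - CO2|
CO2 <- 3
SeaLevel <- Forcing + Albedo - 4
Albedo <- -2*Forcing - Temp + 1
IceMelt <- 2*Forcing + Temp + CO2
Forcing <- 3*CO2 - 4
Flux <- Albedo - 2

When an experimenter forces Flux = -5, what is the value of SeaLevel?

Intervening sets Flux = -5 and removes its equation (Flux <- Albedo - 2).
Since SeaLevel is not a descendant of the intervened variable, it is unaffected.
Forcing = 3*CO2 - 4  [with CO2=3]  = 5
Temp = |Forcing - CO2|  [with Forcing=5, CO2=3]  = 2
Albedo = -2*Forcing - Temp + 1  [with Forcing=5, Temp=2]  = -11
SeaLevel = Forcing + Albedo - 4  [with Forcing=5, Albedo=-11]  = -10

-10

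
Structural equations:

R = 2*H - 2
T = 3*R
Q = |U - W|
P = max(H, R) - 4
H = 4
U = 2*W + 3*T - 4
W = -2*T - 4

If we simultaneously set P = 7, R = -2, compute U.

The joint intervention fixes P = 7, R = -2, removing each variable's own equation.
T = 3*R  [with R=-2]  = -6
W = -2*T - 4  [with T=-6]  = 8
U = 2*W + 3*T - 4  [with W=8, T=-6]  = -6

-6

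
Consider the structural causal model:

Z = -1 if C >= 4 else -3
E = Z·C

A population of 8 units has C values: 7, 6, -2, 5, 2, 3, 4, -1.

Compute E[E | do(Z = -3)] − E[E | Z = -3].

do(Z=-3) breaks Z's dependence on C. With Z=-3 fixed, E across the units is -21, -18, 6, -15, -6, -9, -12, 3, mean -9.
Conditioning on Z=-3 selects the 4 unit(s) with C ∈ {-2, 2, 3, -1}. Their E values: 6, -6, -9, 3. Mean = -1.5.
Difference = -9 − (-1.5) = -7.5.

-7.5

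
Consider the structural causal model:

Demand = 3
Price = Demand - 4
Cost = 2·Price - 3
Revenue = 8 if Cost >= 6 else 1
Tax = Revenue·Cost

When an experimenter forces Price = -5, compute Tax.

do(Price=-5) replaces the equation Price = Demand - 4 with the constant Price = -5.
Cost = 2·Price - 3  [with Price=-5]  = -13
Revenue = 8 if Cost >= 6 else 1  [with Cost=-13]  = 1
Tax = Revenue·Cost  [with Revenue=1, Cost=-13]  = -13

-13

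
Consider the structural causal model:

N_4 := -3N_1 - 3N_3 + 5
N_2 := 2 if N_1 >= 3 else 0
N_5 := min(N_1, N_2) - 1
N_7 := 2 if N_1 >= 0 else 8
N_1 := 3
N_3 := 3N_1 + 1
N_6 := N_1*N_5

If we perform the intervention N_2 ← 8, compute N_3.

The intervention breaks the incoming arrows to N_2: N_2 := 2 if N_1 >= 3 else 0 no longer applies, and N_2 = 8.
Since N_3 is not a descendant of the intervened variable, it is unaffected.
N_3 = 3N_1 + 1  [with N_1=3]  = 10

10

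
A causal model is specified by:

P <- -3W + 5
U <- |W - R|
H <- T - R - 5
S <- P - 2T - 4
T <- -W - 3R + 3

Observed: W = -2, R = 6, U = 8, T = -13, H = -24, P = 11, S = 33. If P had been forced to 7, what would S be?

Intervening sets P = 7 and removes its equation (P <- -3W + 5).
T = -W - 3R + 3  [with W=-2, R=6]  = -13
S = P - 2T - 4  [with P=7, T=-13]  = 29

29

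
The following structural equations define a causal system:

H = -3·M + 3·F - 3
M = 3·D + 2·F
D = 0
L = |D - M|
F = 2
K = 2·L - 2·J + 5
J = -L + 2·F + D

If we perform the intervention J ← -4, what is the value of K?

Under do(J=-4), the mechanism J = -L + 2·F + D is discarded; J is fixed at -4.
M = 3·D + 2·F  [with D=0, F=2]  = 4
L = |D - M|  [with D=0, M=4]  = 4
K = 2·L - 2·J + 5  [with L=4, J=-4]  = 21

21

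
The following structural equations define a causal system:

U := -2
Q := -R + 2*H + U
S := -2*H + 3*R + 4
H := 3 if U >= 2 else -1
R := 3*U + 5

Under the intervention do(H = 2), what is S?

The intervention breaks the incoming arrows to H: H := 3 if U >= 2 else -1 no longer applies, and H = 2.
R = 3*U + 5  [with U=-2]  = -1
S = -2*H + 3*R + 4  [with H=2, R=-1]  = -3

-3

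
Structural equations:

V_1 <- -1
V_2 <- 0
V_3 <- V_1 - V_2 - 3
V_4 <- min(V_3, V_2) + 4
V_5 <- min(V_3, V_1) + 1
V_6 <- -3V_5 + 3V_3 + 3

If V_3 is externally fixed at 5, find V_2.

0

Under do(V_3=5), the mechanism V_3 <- V_1 - V_2 - 3 is discarded; V_3 is fixed at 5.
Since V_2 is not a descendant of the intervened variable, it is unaffected.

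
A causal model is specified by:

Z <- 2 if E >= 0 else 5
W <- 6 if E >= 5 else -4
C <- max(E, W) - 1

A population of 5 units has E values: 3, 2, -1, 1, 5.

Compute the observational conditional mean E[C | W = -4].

0.25

Conditioning on W=-4 selects the 4 unit(s) with E ∈ {3, 2, -1, 1}. Their C values: 2, 1, -2, 0. Mean = 0.25.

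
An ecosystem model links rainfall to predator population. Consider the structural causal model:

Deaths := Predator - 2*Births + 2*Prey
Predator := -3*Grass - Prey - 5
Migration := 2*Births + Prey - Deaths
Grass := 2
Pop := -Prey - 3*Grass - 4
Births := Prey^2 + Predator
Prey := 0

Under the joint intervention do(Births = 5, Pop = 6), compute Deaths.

Setting Births = 5, Pop = 6 by intervention discards those variables' equations.
Predator = -3*Grass - Prey - 5  [with Grass=2, Prey=0]  = -11
Deaths = Predator - 2*Births + 2*Prey  [with Predator=-11, Births=5, Prey=0]  = -21

-21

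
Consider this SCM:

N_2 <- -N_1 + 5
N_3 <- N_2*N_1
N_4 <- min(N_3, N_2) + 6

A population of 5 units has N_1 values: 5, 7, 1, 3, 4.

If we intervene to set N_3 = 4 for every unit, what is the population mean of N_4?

do(N_3=4) breaks N_3's dependence on N_1. With N_3=4 fixed, N_4 across the units is 6, 4, 10, 8, 7, mean 7.

7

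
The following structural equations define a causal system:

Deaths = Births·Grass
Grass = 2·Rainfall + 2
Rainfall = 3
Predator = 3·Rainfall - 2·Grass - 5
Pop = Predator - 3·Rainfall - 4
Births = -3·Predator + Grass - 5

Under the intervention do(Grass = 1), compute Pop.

Under do(Grass=1), the mechanism Grass = 2·Rainfall + 2 is discarded; Grass is fixed at 1.
Predator = 3·Rainfall - 2·Grass - 5  [with Rainfall=3, Grass=1]  = 2
Pop = Predator - 3·Rainfall - 4  [with Predator=2, Rainfall=3]  = -11

-11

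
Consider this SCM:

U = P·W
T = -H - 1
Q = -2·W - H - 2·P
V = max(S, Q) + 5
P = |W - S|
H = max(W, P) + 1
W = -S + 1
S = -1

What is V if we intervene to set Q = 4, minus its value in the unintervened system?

Under do(Q=4), the mechanism Q = -2·W - H - 2·P is discarded; Q is fixed at 4.
V = max(S, Q) + 5  [with S=-1, Q=4]  = 9
Without intervention: W = -S + 1  [with S=-1]  = 2; P = |W - S|  [with W=2, S=-1]  = 3; H = max(W, P) + 1  [with W=2, P=3]  = 4; Q = -2·W - H - 2·P  [with W=2, H=4, P=3]  = -14; V = max(S, Q) + 5  [with S=-1, Q=-14]  = 4.
Change = 9 − 4 = 5.

5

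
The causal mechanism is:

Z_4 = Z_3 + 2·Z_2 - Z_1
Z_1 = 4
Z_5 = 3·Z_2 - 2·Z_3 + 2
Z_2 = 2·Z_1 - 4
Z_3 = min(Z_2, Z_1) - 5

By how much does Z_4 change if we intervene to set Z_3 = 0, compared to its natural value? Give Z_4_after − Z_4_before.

The intervention breaks the incoming arrows to Z_3: Z_3 = min(Z_2, Z_1) - 5 no longer applies, and Z_3 = 0.
Z_2 = 2·Z_1 - 4  [with Z_1=4]  = 4
Z_4 = Z_3 + 2·Z_2 - Z_1  [with Z_3=0, Z_2=4, Z_1=4]  = 4
Without intervention: Z_2 = 2·Z_1 - 4  [with Z_1=4]  = 4; Z_3 = min(Z_2, Z_1) - 5  [with Z_2=4, Z_1=4]  = -1; Z_4 = Z_3 + 2·Z_2 - Z_1  [with Z_3=-1, Z_2=4, Z_1=4]  = 3.
Change = 4 − 3 = 1.

1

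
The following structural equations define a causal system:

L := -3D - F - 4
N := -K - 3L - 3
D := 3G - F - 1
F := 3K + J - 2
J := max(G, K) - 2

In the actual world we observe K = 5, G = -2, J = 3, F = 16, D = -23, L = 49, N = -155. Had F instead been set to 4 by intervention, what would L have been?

Under do(F=4), the mechanism F := 3K + J - 2 is discarded; F is fixed at 4.
D = 3G - F - 1  [with G=-2, F=4]  = -11
L = -3D - F - 4  [with D=-11, F=4]  = 25

25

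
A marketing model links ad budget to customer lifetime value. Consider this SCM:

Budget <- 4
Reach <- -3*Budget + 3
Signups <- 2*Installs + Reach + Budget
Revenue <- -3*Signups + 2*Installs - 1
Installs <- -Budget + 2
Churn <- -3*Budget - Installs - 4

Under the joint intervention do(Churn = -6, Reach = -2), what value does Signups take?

-2

Setting Churn = -6, Reach = -2 by intervention discards those variables' equations.
Installs = -Budget + 2  [with Budget=4]  = -2
Signups = 2*Installs + Reach + Budget  [with Installs=-2, Reach=-2, Budget=4]  = -2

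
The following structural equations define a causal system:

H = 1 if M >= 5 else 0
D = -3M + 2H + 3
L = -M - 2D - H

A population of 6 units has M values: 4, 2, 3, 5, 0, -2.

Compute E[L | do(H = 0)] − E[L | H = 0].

3

The intervention sets H=0 in all 6 units regardless of M. Recomputing L per unit gives 14, 4, 9, 19, -6, -16; average 4.
Observing H=0 restricts to units where H's equation naturally yields 0: M ∈ {4, 2, 3, 0, -2}. In that subpopulation L = 14, 4, 9, -6, -16, mean 1.
Difference = 4 − 1 = 3.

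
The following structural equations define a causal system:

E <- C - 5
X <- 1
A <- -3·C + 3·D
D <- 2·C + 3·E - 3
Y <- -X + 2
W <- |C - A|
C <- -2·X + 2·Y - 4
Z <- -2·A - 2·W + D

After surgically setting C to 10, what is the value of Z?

-212

The intervention breaks the incoming arrows to C: C <- -2·X + 2·Y - 4 no longer applies, and C = 10.
E = C - 5  [with C=10]  = 5
D = 2·C + 3·E - 3  [with C=10, E=5]  = 32
A = -3·C + 3·D  [with C=10, D=32]  = 66
W = |C - A|  [with C=10, A=66]  = 56
Z = -2·A - 2·W + D  [with A=66, W=56, D=32]  = -212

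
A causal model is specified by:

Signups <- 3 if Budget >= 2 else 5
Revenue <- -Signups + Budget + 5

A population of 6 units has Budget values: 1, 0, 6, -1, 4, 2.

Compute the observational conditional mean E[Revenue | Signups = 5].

0

Observing Signups=5 restricts to units where Signups's equation naturally yields 5: Budget ∈ {1, 0, -1}. In that subpopulation Revenue = 1, 0, -1, mean 0.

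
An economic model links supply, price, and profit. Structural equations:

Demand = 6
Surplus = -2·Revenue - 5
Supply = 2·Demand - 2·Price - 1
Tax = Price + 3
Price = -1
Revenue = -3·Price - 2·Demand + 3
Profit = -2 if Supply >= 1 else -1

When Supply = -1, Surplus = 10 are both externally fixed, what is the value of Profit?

-1

Under do(Supply = -1, Surplus = 10), each intervened variable's structural equation is replaced by its fixed value.
Profit = -2 if Supply >= 1 else -1  [with Supply=-1]  = -1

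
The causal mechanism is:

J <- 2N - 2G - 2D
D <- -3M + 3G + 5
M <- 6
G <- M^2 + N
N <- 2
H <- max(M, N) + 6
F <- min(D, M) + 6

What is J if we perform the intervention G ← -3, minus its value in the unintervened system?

328

The intervention breaks the incoming arrows to G: G <- M^2 + N no longer applies, and G = -3.
D = -3M + 3G + 5  [with M=6, G=-3]  = -22
J = 2N - 2G - 2D  [with N=2, G=-3, D=-22]  = 54
Without intervention: G = M^2 + N  [with M=6, N=2]  = 38; D = -3M + 3G + 5  [with M=6, G=38]  = 101; J = 2N - 2G - 2D  [with N=2, G=38, D=101]  = -274.
Change = 54 − (-274) = 328.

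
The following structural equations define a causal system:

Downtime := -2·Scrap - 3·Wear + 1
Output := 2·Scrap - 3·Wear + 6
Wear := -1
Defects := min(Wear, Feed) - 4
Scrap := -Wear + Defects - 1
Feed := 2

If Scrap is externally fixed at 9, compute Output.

Intervening sets Scrap = 9 and removes its equation (Scrap := -Wear + Defects - 1).
Output = 2·Scrap - 3·Wear + 6  [with Scrap=9, Wear=-1]  = 27

27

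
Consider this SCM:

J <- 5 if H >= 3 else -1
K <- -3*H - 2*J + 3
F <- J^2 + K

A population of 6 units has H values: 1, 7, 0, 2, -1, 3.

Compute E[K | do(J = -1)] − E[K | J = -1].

The intervention sets J=-1 in all 6 units regardless of H. Recomputing K per unit gives 2, -16, 5, -1, 8, -4; average -1.
E[K|J=-1] averages over only the 4 units with J=-1 (H = 1, 0, 2, -1): K = 2, 5, -1, 8, mean 3.5.
Difference = -1 − 3.5 = -4.5.

-4.5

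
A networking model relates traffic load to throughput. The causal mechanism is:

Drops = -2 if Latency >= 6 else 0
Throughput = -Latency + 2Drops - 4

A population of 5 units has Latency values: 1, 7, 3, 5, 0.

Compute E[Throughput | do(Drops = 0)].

do(Drops=0) breaks Drops's dependence on Latency. With Drops=0 fixed, Throughput across the units is -5, -11, -7, -9, -4, mean -7.2.

-7.2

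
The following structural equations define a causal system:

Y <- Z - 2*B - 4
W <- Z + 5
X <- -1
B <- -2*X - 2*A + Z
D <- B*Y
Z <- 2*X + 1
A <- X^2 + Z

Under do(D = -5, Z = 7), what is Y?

17

The joint intervention fixes D = -5, Z = 7, removing each variable's own equation.
A = X^2 + Z  [with X=-1, Z=7]  = 8
B = -2*X - 2*A + Z  [with X=-1, A=8, Z=7]  = -7
Y = Z - 2*B - 4  [with Z=7, B=-7]  = 17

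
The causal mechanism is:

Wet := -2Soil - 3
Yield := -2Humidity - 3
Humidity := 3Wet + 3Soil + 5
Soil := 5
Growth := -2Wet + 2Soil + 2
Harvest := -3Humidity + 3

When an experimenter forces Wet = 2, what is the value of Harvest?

-75

Under do(Wet=2), the mechanism Wet := -2Soil - 3 is discarded; Wet is fixed at 2.
Humidity = 3Wet + 3Soil + 5  [with Wet=2, Soil=5]  = 26
Harvest = -3Humidity + 3  [with Humidity=26]  = -75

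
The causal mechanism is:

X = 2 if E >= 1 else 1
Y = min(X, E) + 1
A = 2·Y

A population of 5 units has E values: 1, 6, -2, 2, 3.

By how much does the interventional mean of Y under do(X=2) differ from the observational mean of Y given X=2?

-0.75

The intervention sets X=2 in all 5 units regardless of E. Recomputing Y per unit gives 2, 3, -1, 3, 3; average 2.
Conditioning on X=2 selects the 4 unit(s) with E ∈ {1, 6, 2, 3}. Their Y values: 2, 3, 3, 3. Mean = 2.75.
Difference = 2 − 2.75 = -0.75.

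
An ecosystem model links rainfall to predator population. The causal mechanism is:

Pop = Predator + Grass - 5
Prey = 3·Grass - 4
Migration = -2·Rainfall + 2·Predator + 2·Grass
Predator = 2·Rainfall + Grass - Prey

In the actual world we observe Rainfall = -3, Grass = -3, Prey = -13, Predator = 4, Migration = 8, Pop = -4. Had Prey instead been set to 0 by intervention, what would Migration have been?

-18

do(Prey=0) replaces the equation Prey = 3·Grass - 4 with the constant Prey = 0.
Predator = 2·Rainfall + Grass - Prey  [with Rainfall=-3, Grass=-3, Prey=0]  = -9
Migration = -2·Rainfall + 2·Predator + 2·Grass  [with Rainfall=-3, Predator=-9, Grass=-3]  = -18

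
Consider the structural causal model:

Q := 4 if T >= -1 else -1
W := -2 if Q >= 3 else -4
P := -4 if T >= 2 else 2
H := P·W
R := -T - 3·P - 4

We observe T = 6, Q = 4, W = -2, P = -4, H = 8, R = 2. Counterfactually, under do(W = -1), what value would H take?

4

do(W=-1) replaces the equation W := -2 if Q >= 3 else -4 with the constant W = -1.
P = -4 if T >= 2 else 2  [with T=6]  = -4
H = P·W  [with P=-4, W=-1]  = 4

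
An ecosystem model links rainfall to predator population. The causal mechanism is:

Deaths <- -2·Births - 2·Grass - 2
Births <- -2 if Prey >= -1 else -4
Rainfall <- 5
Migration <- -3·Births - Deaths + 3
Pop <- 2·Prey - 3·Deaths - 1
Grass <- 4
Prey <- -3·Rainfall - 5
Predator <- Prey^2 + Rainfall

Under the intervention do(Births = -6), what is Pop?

do(Births=-6) replaces the equation Births <- -2 if Prey >= -1 else -4 with the constant Births = -6.
Prey = -3·Rainfall - 5  [with Rainfall=5]  = -20
Deaths = -2·Births - 2·Grass - 2  [with Births=-6, Grass=4]  = 2
Pop = 2·Prey - 3·Deaths - 1  [with Prey=-20, Deaths=2]  = -47

-47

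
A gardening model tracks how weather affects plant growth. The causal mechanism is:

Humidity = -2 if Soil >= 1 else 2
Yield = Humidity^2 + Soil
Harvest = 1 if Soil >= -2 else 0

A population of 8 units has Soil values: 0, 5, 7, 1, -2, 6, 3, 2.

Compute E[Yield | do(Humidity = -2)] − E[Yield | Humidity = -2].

-1.25

The intervention sets Humidity=-2 in all 8 units regardless of Soil. Recomputing Yield per unit gives 4, 9, 11, 5, 2, 10, 7, 6; average 6.75.
Conditioning on Humidity=-2 selects the 6 unit(s) with Soil ∈ {5, 7, 1, 6, 3, 2}. Their Yield values: 9, 11, 5, 10, 7, 6. Mean = 8.
Difference = 6.75 − 8 = -1.25.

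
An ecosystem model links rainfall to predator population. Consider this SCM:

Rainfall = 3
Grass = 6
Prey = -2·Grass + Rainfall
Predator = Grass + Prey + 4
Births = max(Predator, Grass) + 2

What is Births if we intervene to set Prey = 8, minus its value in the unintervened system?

do(Prey=8) replaces the equation Prey = -2·Grass + Rainfall with the constant Prey = 8.
Predator = Grass + Prey + 4  [with Grass=6, Prey=8]  = 18
Births = max(Predator, Grass) + 2  [with Predator=18, Grass=6]  = 20
Without intervention: Prey = -2·Grass + Rainfall  [with Grass=6, Rainfall=3]  = -9; Predator = Grass + Prey + 4  [with Grass=6, Prey=-9]  = 1; Births = max(Predator, Grass) + 2  [with Predator=1, Grass=6]  = 8.
Change = 20 − 8 = 12.

12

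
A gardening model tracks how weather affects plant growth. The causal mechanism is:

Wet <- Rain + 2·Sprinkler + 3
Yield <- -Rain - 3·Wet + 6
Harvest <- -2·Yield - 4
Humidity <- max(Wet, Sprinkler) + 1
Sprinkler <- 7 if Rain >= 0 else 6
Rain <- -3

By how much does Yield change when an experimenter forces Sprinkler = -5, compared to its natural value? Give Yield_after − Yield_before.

do(Sprinkler=-5) replaces the equation Sprinkler <- 7 if Rain >= 0 else 6 with the constant Sprinkler = -5.
Wet = Rain + 2·Sprinkler + 3  [with Rain=-3, Sprinkler=-5]  = -10
Yield = -Rain - 3·Wet + 6  [with Rain=-3, Wet=-10]  = 39
Without intervention: Sprinkler = 7 if Rain >= 0 else 6  [with Rain=-3]  = 6; Wet = Rain + 2·Sprinkler + 3  [with Rain=-3, Sprinkler=6]  = 12; Yield = -Rain - 3·Wet + 6  [with Rain=-3, Wet=12]  = -27.
Change = 39 − (-27) = 66.

66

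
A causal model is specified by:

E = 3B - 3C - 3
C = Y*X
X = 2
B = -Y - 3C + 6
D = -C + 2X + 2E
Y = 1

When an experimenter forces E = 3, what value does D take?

8

The intervention breaks the incoming arrows to E: E = 3B - 3C - 3 no longer applies, and E = 3.
C = Y*X  [with Y=1, X=2]  = 2
D = -C + 2X + 2E  [with C=2, X=2, E=3]  = 8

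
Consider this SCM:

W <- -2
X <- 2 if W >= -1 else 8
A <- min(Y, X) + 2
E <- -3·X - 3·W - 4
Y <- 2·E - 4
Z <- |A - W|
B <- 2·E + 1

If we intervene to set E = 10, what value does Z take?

The intervention breaks the incoming arrows to E: E <- -3·X - 3·W - 4 no longer applies, and E = 10.
X = 2 if W >= -1 else 8  [with W=-2]  = 8
Y = 2·E - 4  [with E=10]  = 16
A = min(Y, X) + 2  [with Y=16, X=8]  = 10
Z = |A - W|  [with A=10, W=-2]  = 12

12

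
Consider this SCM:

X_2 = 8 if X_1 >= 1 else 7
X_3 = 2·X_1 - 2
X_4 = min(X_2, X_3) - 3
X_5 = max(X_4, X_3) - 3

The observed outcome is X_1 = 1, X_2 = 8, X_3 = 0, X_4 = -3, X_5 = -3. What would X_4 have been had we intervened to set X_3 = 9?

The intervention breaks the incoming arrows to X_3: X_3 = 2·X_1 - 2 no longer applies, and X_3 = 9.
X_2 = 8 if X_1 >= 1 else 7  [with X_1=1]  = 8
X_4 = min(X_2, X_3) - 3  [with X_2=8, X_3=9]  = 5

5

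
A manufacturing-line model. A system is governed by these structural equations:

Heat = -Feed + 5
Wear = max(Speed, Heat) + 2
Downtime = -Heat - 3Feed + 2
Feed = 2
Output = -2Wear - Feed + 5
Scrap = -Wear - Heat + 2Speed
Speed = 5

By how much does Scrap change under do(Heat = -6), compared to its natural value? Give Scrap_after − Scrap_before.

do(Heat=-6) replaces the equation Heat = -Feed + 5 with the constant Heat = -6.
Wear = max(Speed, Heat) + 2  [with Speed=5, Heat=-6]  = 7
Scrap = -Wear - Heat + 2Speed  [with Wear=7, Heat=-6, Speed=5]  = 9
Without intervention: Heat = -Feed + 5  [with Feed=2]  = 3; Wear = max(Speed, Heat) + 2  [with Speed=5, Heat=3]  = 7; Scrap = -Wear - Heat + 2Speed  [with Wear=7, Heat=3, Speed=5]  = 0.
Change = 9 − 0 = 9.

9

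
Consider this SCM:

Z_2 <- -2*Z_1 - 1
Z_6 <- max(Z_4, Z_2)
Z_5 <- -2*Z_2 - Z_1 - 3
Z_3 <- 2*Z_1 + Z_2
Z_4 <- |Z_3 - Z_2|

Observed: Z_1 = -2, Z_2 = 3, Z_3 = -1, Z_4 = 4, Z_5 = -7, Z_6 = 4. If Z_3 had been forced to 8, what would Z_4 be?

5

The intervention breaks the incoming arrows to Z_3: Z_3 <- 2*Z_1 + Z_2 no longer applies, and Z_3 = 8.
Z_2 = -2*Z_1 - 1  [with Z_1=-2]  = 3
Z_4 = |Z_3 - Z_2|  [with Z_3=8, Z_2=3]  = 5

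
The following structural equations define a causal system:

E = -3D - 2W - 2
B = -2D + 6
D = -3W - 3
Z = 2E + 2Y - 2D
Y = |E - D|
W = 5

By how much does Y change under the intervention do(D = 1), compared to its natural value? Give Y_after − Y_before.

-44

Under do(D=1), the mechanism D = -3W - 3 is discarded; D is fixed at 1.
E = -3D - 2W - 2  [with D=1, W=5]  = -15
Y = |E - D|  [with E=-15, D=1]  = 16
Without intervention: D = -3W - 3  [with W=5]  = -18; E = -3D - 2W - 2  [with D=-18, W=5]  = 42; Y = |E - D|  [with E=42, D=-18]  = 60.
Change = 16 − 60 = -44.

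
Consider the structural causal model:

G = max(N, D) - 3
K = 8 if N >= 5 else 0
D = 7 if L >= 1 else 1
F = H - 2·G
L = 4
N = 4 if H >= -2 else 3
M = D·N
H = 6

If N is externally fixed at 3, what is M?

Intervening sets N = 3 and removes its equation (N = 4 if H >= -2 else 3).
D = 7 if L >= 1 else 1  [with L=4]  = 7
M = D·N  [with D=7, N=3]  = 21

21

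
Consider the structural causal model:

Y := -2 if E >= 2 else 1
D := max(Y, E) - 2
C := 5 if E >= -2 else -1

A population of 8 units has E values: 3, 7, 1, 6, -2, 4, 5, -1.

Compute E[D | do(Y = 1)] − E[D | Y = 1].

Under do(Y=1), Y's equation is replaced by Y=1 for every unit. Per-unit D: 1, 5, -1, 4, -1, 2, 3, -1. Mean = 1.5.
Conditioning on Y=1 selects the 3 unit(s) with E ∈ {1, -2, -1}. Their D values: -1, -1, -1. Mean = -1.
Difference = 1.5 − (-1) = 2.5.

2.5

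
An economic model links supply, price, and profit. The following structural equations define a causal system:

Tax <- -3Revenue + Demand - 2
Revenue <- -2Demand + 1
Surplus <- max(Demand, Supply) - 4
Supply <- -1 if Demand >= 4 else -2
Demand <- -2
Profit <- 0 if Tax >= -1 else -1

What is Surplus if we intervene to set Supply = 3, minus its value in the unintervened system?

Under do(Supply=3), the mechanism Supply <- -1 if Demand >= 4 else -2 is discarded; Supply is fixed at 3.
Surplus = max(Demand, Supply) - 4  [with Demand=-2, Supply=3]  = -1
Without intervention: Supply = -1 if Demand >= 4 else -2  [with Demand=-2]  = -2; Surplus = max(Demand, Supply) - 4  [with Demand=-2, Supply=-2]  = -6.
Change = -1 − (-6) = 5.

5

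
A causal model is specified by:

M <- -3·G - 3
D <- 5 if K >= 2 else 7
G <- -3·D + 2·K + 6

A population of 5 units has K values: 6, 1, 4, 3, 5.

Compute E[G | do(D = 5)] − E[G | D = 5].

Every unit gets D=5 under the intervention. G values become 3, -7, -1, -3, 1; E[G|do(D=5)] = -1.4.
Observing D=5 restricts to units where D's equation naturally yields 5: K ∈ {6, 4, 3, 5}. In that subpopulation G = 3, -1, -3, 1, mean 0.
Difference = -1.4 − 0 = -1.4.

-1.4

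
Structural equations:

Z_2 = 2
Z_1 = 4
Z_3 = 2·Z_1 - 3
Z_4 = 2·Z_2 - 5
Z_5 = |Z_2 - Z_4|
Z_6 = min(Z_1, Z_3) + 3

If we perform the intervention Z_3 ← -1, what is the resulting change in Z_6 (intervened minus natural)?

-5

The intervention breaks the incoming arrows to Z_3: Z_3 = 2·Z_1 - 3 no longer applies, and Z_3 = -1.
Z_6 = min(Z_1, Z_3) + 3  [with Z_1=4, Z_3=-1]  = 2
Without intervention: Z_3 = 2·Z_1 - 3  [with Z_1=4]  = 5; Z_6 = min(Z_1, Z_3) + 3  [with Z_1=4, Z_3=5]  = 7.
Change = 2 − 7 = -5.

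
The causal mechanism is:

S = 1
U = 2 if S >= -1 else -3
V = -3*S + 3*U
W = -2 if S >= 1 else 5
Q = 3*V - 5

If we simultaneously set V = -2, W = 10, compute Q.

Setting V = -2, W = 10 by intervention discards those variables' equations.
Q = 3*V - 5  [with V=-2]  = -11

-11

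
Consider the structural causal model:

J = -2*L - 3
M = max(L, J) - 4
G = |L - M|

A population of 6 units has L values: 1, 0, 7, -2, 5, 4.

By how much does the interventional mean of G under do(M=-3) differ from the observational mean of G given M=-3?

3

Every unit gets M=-3 under the intervention. G values become 4, 3, 10, 1, 8, 7; E[G|do(M=-3)] = 5.5.
Conditioning on M=-3 selects the 2 unit(s) with L ∈ {1, -2}. Their G values: 4, 1. Mean = 2.5.
Difference = 5.5 − 2.5 = 3.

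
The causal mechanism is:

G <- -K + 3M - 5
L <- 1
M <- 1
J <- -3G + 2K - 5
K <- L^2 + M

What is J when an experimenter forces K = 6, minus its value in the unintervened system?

20

do(K=6) replaces the equation K <- L^2 + M with the constant K = 6.
G = -K + 3M - 5  [with K=6, M=1]  = -8
J = -3G + 2K - 5  [with G=-8, K=6]  = 31
Without intervention: K = L^2 + M  [with L=1, M=1]  = 2; G = -K + 3M - 5  [with K=2, M=1]  = -4; J = -3G + 2K - 5  [with G=-4, K=2]  = 11.
Change = 31 − 11 = 20.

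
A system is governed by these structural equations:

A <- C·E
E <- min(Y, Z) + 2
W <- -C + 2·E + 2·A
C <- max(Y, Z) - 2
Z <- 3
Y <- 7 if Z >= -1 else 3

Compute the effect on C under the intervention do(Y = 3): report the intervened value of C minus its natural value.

-4

The intervention breaks the incoming arrows to Y: Y <- 7 if Z >= -1 else 3 no longer applies, and Y = 3.
C = max(Y, Z) - 2  [with Y=3, Z=3]  = 1
Without intervention: Y = 7 if Z >= -1 else 3  [with Z=3]  = 7; C = max(Y, Z) - 2  [with Y=7, Z=3]  = 5.
Change = 1 − 5 = -4.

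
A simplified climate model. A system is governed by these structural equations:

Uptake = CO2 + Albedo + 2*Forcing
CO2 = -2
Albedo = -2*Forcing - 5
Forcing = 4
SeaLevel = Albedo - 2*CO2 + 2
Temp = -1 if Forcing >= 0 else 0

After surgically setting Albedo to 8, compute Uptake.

14

Under do(Albedo=8), the mechanism Albedo = -2*Forcing - 5 is discarded; Albedo is fixed at 8.
Uptake = CO2 + Albedo + 2*Forcing  [with CO2=-2, Albedo=8, Forcing=4]  = 14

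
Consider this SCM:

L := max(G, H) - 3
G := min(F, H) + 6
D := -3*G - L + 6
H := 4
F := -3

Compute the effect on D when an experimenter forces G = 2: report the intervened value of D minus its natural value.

do(G=2) replaces the equation G := min(F, H) + 6 with the constant G = 2.
L = max(G, H) - 3  [with G=2, H=4]  = 1
D = -3*G - L + 6  [with G=2, L=1]  = -1
Without intervention: G = min(F, H) + 6  [with F=-3, H=4]  = 3; L = max(G, H) - 3  [with G=3, H=4]  = 1; D = -3*G - L + 6  [with G=3, L=1]  = -4.
Change = -1 − (-4) = 3.

3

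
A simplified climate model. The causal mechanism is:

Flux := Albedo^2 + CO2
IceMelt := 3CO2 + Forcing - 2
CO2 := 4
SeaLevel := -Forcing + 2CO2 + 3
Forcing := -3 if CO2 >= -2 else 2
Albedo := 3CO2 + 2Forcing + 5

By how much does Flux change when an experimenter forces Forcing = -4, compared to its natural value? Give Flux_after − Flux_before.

Under do(Forcing=-4), the mechanism Forcing := -3 if CO2 >= -2 else 2 is discarded; Forcing is fixed at -4.
Albedo = 3CO2 + 2Forcing + 5  [with CO2=4, Forcing=-4]  = 9
Flux = Albedo^2 + CO2  [with Albedo=9, CO2=4]  = 85
Without intervention: Forcing = -3 if CO2 >= -2 else 2  [with CO2=4]  = -3; Albedo = 3CO2 + 2Forcing + 5  [with CO2=4, Forcing=-3]  = 11; Flux = Albedo^2 + CO2  [with Albedo=11, CO2=4]  = 125.
Change = 85 − 125 = -40.

-40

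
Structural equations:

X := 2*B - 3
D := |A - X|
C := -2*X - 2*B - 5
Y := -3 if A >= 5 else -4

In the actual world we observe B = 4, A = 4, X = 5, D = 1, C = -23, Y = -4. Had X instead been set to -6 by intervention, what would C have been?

do(X=-6) replaces the equation X := 2*B - 3 with the constant X = -6.
C = -2*X - 2*B - 5  [with X=-6, B=4]  = -1

-1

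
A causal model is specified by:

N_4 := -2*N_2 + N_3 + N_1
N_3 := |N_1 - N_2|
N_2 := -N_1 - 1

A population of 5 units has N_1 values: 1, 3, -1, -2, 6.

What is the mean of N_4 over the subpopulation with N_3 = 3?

3.5

Observing N_3=3 restricts to units where N_3's equation naturally yields 3: N_1 ∈ {1, -2}. In that subpopulation N_4 = 8, -1, mean 3.5.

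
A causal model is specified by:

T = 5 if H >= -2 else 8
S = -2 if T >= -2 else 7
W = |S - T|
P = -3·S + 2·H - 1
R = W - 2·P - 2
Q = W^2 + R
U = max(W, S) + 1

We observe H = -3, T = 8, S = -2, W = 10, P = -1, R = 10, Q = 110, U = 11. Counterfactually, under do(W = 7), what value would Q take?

56

The intervention breaks the incoming arrows to W: W = |S - T| no longer applies, and W = 7.
T = 5 if H >= -2 else 8  [with H=-3]  = 8
S = -2 if T >= -2 else 7  [with T=8]  = -2
P = -3·S + 2·H - 1  [with S=-2, H=-3]  = -1
R = W - 2·P - 2  [with W=7, P=-1]  = 7
Q = W^2 + R  [with W=7, R=7]  = 56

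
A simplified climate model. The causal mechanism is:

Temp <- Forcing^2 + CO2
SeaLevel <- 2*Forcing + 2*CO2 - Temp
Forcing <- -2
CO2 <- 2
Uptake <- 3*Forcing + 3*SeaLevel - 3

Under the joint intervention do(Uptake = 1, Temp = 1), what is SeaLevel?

-1

Under do(Uptake = 1, Temp = 1), each intervened variable's structural equation is replaced by its fixed value.
SeaLevel = 2*Forcing + 2*CO2 - Temp  [with Forcing=-2, CO2=2, Temp=1]  = -1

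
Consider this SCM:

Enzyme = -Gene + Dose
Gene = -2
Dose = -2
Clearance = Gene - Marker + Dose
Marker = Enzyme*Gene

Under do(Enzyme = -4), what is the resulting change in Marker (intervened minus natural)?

The intervention breaks the incoming arrows to Enzyme: Enzyme = -Gene + Dose no longer applies, and Enzyme = -4.
Marker = Enzyme*Gene  [with Enzyme=-4, Gene=-2]  = 8
Without intervention: Enzyme = -Gene + Dose  [with Gene=-2, Dose=-2]  = 0; Marker = Enzyme*Gene  [with Enzyme=0, Gene=-2]  = 0.
Change = 8 − 0 = 8.

8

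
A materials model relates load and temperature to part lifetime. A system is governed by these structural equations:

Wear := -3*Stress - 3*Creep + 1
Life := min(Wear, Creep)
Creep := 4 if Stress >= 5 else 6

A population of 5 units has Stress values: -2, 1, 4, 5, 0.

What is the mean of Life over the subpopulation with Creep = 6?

Observing Creep=6 restricts to units where Creep's equation naturally yields 6: Stress ∈ {-2, 1, 4, 0}. In that subpopulation Life = -11, -20, -29, -17, mean -19.25.

-19.25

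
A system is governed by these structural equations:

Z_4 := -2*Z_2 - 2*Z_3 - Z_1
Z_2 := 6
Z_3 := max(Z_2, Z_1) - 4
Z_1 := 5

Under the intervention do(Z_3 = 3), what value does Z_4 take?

-23

The intervention breaks the incoming arrows to Z_3: Z_3 := max(Z_2, Z_1) - 4 no longer applies, and Z_3 = 3.
Z_4 = -2*Z_2 - 2*Z_3 - Z_1  [with Z_2=6, Z_3=3, Z_1=5]  = -23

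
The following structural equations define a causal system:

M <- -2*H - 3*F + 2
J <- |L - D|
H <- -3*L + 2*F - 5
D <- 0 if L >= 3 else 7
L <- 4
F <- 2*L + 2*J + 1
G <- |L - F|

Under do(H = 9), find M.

-67

The intervention breaks the incoming arrows to H: H <- -3*L + 2*F - 5 no longer applies, and H = 9.
D = 0 if L >= 3 else 7  [with L=4]  = 0
J = |L - D|  [with L=4, D=0]  = 4
F = 2*L + 2*J + 1  [with L=4, J=4]  = 17
M = -2*H - 3*F + 2  [with H=9, F=17]  = -67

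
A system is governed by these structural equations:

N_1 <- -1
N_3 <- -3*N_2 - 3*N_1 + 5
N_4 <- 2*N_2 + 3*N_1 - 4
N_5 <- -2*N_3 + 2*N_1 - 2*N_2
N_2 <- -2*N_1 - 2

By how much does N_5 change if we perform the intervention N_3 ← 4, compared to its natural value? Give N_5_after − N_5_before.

8

do(N_3=4) replaces the equation N_3 <- -3*N_2 - 3*N_1 + 5 with the constant N_3 = 4.
N_2 = -2*N_1 - 2  [with N_1=-1]  = 0
N_5 = -2*N_3 + 2*N_1 - 2*N_2  [with N_3=4, N_1=-1, N_2=0]  = -10
Without intervention: N_2 = -2*N_1 - 2  [with N_1=-1]  = 0; N_3 = -3*N_2 - 3*N_1 + 5  [with N_2=0, N_1=-1]  = 8; N_5 = -2*N_3 + 2*N_1 - 2*N_2  [with N_3=8, N_1=-1, N_2=0]  = -18.
Change = -10 − (-18) = 8.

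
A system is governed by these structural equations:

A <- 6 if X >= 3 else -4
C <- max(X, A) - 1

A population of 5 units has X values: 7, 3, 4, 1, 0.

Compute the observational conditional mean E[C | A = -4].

-0.5

E[C|A=-4] averages over only the 2 units with A=-4 (X = 1, 0): C = 0, -1, mean -0.5.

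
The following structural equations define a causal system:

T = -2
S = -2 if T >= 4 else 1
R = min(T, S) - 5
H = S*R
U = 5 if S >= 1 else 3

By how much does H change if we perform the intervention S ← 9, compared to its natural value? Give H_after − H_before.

Under do(S=9), the mechanism S = -2 if T >= 4 else 1 is discarded; S is fixed at 9.
R = min(T, S) - 5  [with T=-2, S=9]  = -7
H = S*R  [with S=9, R=-7]  = -63
Without intervention: S = -2 if T >= 4 else 1  [with T=-2]  = 1; R = min(T, S) - 5  [with T=-2, S=1]  = -7; H = S*R  [with S=1, R=-7]  = -7.
Change = -63 − (-7) = -56.

-56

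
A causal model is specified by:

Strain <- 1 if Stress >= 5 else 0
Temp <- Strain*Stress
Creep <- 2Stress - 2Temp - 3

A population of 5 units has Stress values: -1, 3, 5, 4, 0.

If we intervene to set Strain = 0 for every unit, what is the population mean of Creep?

Under do(Strain=0), Strain's equation is replaced by Strain=0 for every unit. Per-unit Creep: -5, 3, 7, 5, -3. Mean = 1.4.

1.4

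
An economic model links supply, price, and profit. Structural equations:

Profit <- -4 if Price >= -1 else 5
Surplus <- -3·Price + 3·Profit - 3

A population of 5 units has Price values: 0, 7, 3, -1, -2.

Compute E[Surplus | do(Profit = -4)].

do(Profit=-4) breaks Profit's dependence on Price. With Profit=-4 fixed, Surplus across the units is -15, -36, -24, -12, -9, mean -19.2.

-19.2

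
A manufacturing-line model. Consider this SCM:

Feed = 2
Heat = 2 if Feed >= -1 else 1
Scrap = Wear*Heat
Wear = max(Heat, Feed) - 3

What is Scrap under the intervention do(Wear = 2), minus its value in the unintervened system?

The intervention breaks the incoming arrows to Wear: Wear = max(Heat, Feed) - 3 no longer applies, and Wear = 2.
Heat = 2 if Feed >= -1 else 1  [with Feed=2]  = 2
Scrap = Wear*Heat  [with Wear=2, Heat=2]  = 4
Without intervention: Heat = 2 if Feed >= -1 else 1  [with Feed=2]  = 2; Wear = max(Heat, Feed) - 3  [with Heat=2, Feed=2]  = -1; Scrap = Wear*Heat  [with Wear=-1, Heat=2]  = -2.
Change = 4 − (-2) = 6.

6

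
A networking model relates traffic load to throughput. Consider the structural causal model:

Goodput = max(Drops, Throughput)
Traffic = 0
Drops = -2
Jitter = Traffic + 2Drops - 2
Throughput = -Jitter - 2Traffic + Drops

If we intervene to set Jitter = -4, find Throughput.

The intervention breaks the incoming arrows to Jitter: Jitter = Traffic + 2Drops - 2 no longer applies, and Jitter = -4.
Throughput = -Jitter - 2Traffic + Drops  [with Jitter=-4, Traffic=0, Drops=-2]  = 2

2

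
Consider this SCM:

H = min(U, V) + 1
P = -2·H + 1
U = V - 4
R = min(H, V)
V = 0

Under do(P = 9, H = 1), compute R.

The joint intervention fixes P = 9, H = 1, removing each variable's own equation.
R = min(H, V)  [with H=1, V=0]  = 0

0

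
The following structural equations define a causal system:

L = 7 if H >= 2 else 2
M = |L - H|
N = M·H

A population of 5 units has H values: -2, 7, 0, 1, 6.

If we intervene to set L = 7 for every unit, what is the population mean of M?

4.6

Under do(L=7), L's equation is replaced by L=7 for every unit. Per-unit M: 9, 0, 7, 6, 1. Mean = 4.6.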